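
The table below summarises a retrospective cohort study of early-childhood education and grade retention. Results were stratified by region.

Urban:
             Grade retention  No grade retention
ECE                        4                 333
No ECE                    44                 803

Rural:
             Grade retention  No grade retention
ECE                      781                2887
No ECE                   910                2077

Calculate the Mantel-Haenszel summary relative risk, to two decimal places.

0.69

RR_MH = Σ(aᵢ·n₀ᵢ/nᵢ) / Σ(cᵢ·n₁ᵢ/nᵢ), with n₁ᵢ = aᵢ+bᵢ (exposed), n₀ᵢ = cᵢ+dᵢ (unexposed), nᵢ = n₁ᵢ+n₀ᵢ.
Stratum 1 (Urban): n₁ = 337, n₀ = 847, n = 1184; a·n₀/n = 4·847/1184 = 2.8615; c·n₁/n = 44·337/1184 = 12.5236
Stratum 2 (Rural): n₁ = 3668, n₀ = 2987, n = 6655; a·n₀/n = 781·2987/6655 = 350.5405; c·n₁/n = 910·3668/6655 = 501.5597
RR_MH = (2.8615 + 350.5405) / (12.5236 + 501.5597) = 353.4020 / 514.0834 = 0.68744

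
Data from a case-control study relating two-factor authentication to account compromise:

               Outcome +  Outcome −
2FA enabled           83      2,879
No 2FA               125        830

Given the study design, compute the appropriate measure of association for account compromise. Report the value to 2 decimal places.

Cells: a = 83, b = 2879, c = 125, d = 830.
This is a case-control study: participants were sampled on outcome status, so risks in the source population cannot be estimated directly — relative risk is not valid here. The odds ratio is the appropriate measure.
OR = (a·d)/(b·c) = (83 × 830) / (2879 × 125) = 68890 / 359875 = 0.19143

0.19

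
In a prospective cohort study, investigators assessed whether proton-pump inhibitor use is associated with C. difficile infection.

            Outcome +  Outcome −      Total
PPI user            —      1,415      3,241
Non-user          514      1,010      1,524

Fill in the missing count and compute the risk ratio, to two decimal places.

The missing cell is in the exposed row: 3241 − 1415 = 1826.
So a = 1826, b = 1415, c = 514, d = 1010.
RR = [a/(a+b)] / [c/(c+d)] = (1826/3241) / (514/1524) = 0.56341/0.33727 = 1.67049

1.67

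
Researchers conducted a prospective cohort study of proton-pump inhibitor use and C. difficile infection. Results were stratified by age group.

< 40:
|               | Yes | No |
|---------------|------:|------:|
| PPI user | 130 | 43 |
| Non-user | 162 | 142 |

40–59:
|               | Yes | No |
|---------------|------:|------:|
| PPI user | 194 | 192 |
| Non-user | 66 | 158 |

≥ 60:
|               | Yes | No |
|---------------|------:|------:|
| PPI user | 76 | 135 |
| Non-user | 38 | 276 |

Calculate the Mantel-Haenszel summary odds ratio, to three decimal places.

OR_MH = Σ(aᵢdᵢ/nᵢ) / Σ(bᵢcᵢ/nᵢ), where nᵢ is the stratum total.
Stratum 1 (< 40): n = 477; a·d/n = 130·142/477 = 38.7002; b·c/n = 43·162/477 = 14.6038
Stratum 2 (40–59): n = 610; a·d/n = 194·158/610 = 50.2492; b·c/n = 192·66/610 = 20.7738
Stratum 3 (≥ 60): n = 525; a·d/n = 76·276/525 = 39.9543; b·c/n = 135·38/525 = 9.7714
OR_MH = (38.7002 + 50.2492 + 39.9543) / (14.6038 + 20.7738 + 9.7714) = 128.9037 / 45.1490 = 2.85507

2.855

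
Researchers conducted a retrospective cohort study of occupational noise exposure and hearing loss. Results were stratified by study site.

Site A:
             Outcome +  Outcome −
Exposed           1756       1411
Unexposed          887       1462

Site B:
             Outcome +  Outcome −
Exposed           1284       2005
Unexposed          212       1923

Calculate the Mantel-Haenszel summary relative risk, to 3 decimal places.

1.965

RR_MH = Σ(aᵢ·n₀ᵢ/nᵢ) / Σ(cᵢ·n₁ᵢ/nᵢ), with n₁ᵢ = aᵢ+bᵢ (exposed), n₀ᵢ = cᵢ+dᵢ (unexposed), nᵢ = n₁ᵢ+n₀ᵢ.
Stratum 1 (Site A): n₁ = 3167, n₀ = 2349, n = 5516; a·n₀/n = 1756·2349/5516 = 747.7962; c·n₁/n = 887·3167/5516 = 509.2692
Stratum 2 (Site B): n₁ = 3289, n₀ = 2135, n = 5424; a·n₀/n = 1284·2135/5424 = 505.4093; c·n₁/n = 212·3289/5424 = 128.5524
RR_MH = (747.7962 + 505.4093) / (509.2692 + 128.5524) = 1253.2055 / 637.8216 = 1.96482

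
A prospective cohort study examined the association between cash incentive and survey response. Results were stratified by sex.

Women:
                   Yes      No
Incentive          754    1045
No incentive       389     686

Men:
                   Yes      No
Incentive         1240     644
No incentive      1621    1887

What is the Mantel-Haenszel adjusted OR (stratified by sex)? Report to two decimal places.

OR_MH = Σ(aᵢdᵢ/nᵢ) / Σ(bᵢcᵢ/nᵢ), where nᵢ is the stratum total.
Stratum 1 (Women): n = 2874; a·d/n = 754·686/2874 = 179.9736; b·c/n = 1045·389/2874 = 141.4422
Stratum 2 (Men): n = 5392; a·d/n = 1240·1887/5392 = 433.9540; b·c/n = 644·1621/5392 = 193.6061
OR_MH = (179.9736 + 433.9540) / (141.4422 + 193.6061) = 613.9276 / 335.0483 = 1.83236

1.83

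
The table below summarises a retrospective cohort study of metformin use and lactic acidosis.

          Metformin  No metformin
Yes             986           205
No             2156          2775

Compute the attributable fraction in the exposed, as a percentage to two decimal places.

Reading the table with exposure as columns: a = 986 (Metformin, case), b = 2156 (Metformin, non-case), c = 205 (No metformin, case), d = 2775.
Risk in exposed = 986/3142 = 0.31381; risk in unexposed = 205/2980 = 0.06879.
RR = 0.31381/0.06879 = 4.56177
AR% = (RR − 1)/RR × 100 = (4.56177 − 1)/4.56177 × 100 = 78.0787%

78.08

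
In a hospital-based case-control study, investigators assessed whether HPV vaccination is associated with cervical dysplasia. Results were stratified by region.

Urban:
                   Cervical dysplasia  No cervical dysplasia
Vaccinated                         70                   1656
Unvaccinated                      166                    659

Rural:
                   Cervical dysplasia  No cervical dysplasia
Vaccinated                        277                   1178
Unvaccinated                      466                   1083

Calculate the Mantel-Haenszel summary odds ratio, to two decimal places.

OR_MH = Σ(aᵢdᵢ/nᵢ) / Σ(bᵢcᵢ/nᵢ), where nᵢ is the stratum total.
Stratum 1 (Urban): n = 2551; a·d/n = 70·659/2551 = 18.0831; b·c/n = 1656·166/2551 = 107.7601
Stratum 2 (Rural): n = 3004; a·d/n = 277·1083/3004 = 99.8638; b·c/n = 1178·466/3004 = 182.7390
OR_MH = (18.0831 + 99.8638) / (107.7601 + 182.7390) = 117.9470 / 290.4991 = 0.40601

0.41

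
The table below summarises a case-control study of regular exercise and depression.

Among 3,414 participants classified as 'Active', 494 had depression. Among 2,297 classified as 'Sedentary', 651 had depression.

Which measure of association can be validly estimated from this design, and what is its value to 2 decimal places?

From the description: a = 494, b = 2920, c = 651, d = 1646.
This is a case-control study: participants were sampled on outcome status, so risks in the source population cannot be estimated directly — relative risk is not valid here. The odds ratio is the appropriate measure.
OR = (a·d)/(b·c) = (494 × 1646) / (2920 × 651) = 813124 / 1900920 = 0.42775

0.43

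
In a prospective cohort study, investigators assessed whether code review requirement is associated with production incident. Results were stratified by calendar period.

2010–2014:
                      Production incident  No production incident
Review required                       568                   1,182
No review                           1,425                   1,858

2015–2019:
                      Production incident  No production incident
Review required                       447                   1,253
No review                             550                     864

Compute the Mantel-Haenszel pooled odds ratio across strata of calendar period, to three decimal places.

OR_MH = Σ(aᵢdᵢ/nᵢ) / Σ(bᵢcᵢ/nᵢ), where nᵢ is the stratum total.
Stratum 1 (2010–2014): n = 5033; a·d/n = 568·1858/5033 = 209.6849; b·c/n = 1182·1425/5033 = 334.6612
Stratum 2 (2015–2019): n = 3114; a·d/n = 447·864/3114 = 124.0231; b·c/n = 1253·550/3114 = 221.3070
OR_MH = (209.6849 + 124.0231) / (334.6612 + 221.3070) = 333.7080 / 555.9682 = 0.60023

0.600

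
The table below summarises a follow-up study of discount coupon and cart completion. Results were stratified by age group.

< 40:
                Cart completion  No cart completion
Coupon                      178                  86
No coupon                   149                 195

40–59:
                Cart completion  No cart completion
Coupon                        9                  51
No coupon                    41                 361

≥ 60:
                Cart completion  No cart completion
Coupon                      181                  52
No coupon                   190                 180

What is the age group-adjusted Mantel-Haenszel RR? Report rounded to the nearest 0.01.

1.53

RR_MH = Σ(aᵢ·n₀ᵢ/nᵢ) / Σ(cᵢ·n₁ᵢ/nᵢ), with n₁ᵢ = aᵢ+bᵢ (exposed), n₀ᵢ = cᵢ+dᵢ (unexposed), nᵢ = n₁ᵢ+n₀ᵢ.
Stratum 1 (< 40): n₁ = 264, n₀ = 344, n = 608; a·n₀/n = 178·344/608 = 100.7105; c·n₁/n = 149·264/608 = 64.6974
Stratum 2 (40–59): n₁ = 60, n₀ = 402, n = 462; a·n₀/n = 9·402/462 = 7.8312; c·n₁/n = 41·60/462 = 5.3247
Stratum 3 (≥ 60): n₁ = 233, n₀ = 370, n = 603; a·n₀/n = 181·370/603 = 111.0614; c·n₁/n = 190·233/603 = 73.4163
RR_MH = (100.7105 + 7.8312 + 111.0614) / (64.6974 + 5.3247 + 73.4163) = 219.6031 / 143.4383 = 1.53099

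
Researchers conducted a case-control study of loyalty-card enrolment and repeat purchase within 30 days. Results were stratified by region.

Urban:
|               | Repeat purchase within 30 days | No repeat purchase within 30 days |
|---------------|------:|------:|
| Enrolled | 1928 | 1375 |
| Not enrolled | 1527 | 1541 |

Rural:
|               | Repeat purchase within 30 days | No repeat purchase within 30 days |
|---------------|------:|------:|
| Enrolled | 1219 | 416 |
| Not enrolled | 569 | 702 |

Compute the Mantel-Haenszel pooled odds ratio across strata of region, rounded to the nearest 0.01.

OR_MH = Σ(aᵢdᵢ/nᵢ) / Σ(bᵢcᵢ/nᵢ), where nᵢ is the stratum total.
Stratum 1 (Urban): n = 6371; a·d/n = 1928·1541/6371 = 466.3394; b·c/n = 1375·1527/6371 = 329.5597
Stratum 2 (Rural): n = 2906; a·d/n = 1219·702/2906 = 294.4728; b·c/n = 416·569/2906 = 81.4535
OR_MH = (466.3394 + 294.4728) / (329.5597 + 81.4535) = 760.8122 / 411.0133 = 1.85106

1.85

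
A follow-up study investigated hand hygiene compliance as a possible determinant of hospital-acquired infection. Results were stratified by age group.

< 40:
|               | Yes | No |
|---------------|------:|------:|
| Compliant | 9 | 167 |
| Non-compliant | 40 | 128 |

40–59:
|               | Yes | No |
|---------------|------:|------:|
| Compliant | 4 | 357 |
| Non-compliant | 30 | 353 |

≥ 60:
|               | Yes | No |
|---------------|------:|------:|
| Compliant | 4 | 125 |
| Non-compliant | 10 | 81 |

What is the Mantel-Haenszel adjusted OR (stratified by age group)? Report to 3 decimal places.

OR_MH = Σ(aᵢdᵢ/nᵢ) / Σ(bᵢcᵢ/nᵢ), where nᵢ is the stratum total.
Stratum 1 (< 40): n = 344; a·d/n = 9·128/344 = 3.3488; b·c/n = 167·40/344 = 19.4186
Stratum 2 (40–59): n = 744; a·d/n = 4·353/744 = 1.8978; b·c/n = 357·30/744 = 14.3952
Stratum 3 (≥ 60): n = 220; a·d/n = 4·81/220 = 1.4727; b·c/n = 125·10/220 = 5.6818
OR_MH = (3.3488 + 1.8978 + 1.4727) / (19.4186 + 14.3952 + 5.6818) = 6.7194 / 39.4956 = 0.17013

0.170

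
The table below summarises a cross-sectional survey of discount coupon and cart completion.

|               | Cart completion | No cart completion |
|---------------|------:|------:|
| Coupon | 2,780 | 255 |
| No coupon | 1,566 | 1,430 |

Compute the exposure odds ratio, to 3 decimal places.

Cells: a = 2780, b = 255, c = 1566, d = 1430.
OR = (a·d)/(b·c) = (2780 × 1430) / (255 × 1566) = 3975400 / 399330 = 9.95517
The odds of cart completion are about 9.96 times as high in the coupon group.

9.955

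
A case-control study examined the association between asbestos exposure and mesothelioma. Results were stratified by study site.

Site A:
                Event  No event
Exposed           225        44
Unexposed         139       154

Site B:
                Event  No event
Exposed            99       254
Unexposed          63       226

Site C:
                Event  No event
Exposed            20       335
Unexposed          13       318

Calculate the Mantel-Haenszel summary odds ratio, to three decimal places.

OR_MH = Σ(aᵢdᵢ/nᵢ) / Σ(bᵢcᵢ/nᵢ), where nᵢ is the stratum total.
Stratum 1 (Site A): n = 562; a·d/n = 225·154/562 = 61.6548; b·c/n = 44·139/562 = 10.8826
Stratum 2 (Site B): n = 642; a·d/n = 99·226/642 = 34.8505; b·c/n = 254·63/642 = 24.9252
Stratum 3 (Site C): n = 686; a·d/n = 20·318/686 = 9.2711; b·c/n = 335·13/686 = 6.3484
OR_MH = (61.6548 + 34.8505 + 9.2711) / (10.8826 + 24.9252 + 6.3484) = 105.7764 / 42.1562 = 2.50915

2.509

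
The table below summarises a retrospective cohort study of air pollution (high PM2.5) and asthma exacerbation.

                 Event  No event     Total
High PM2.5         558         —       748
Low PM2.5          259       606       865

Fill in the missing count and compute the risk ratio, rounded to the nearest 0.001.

2.491

The missing cell is in the exposed row: 748 − 558 = 190.
So a = 558, b = 190, c = 259, d = 606.
RR = [a/(a+b)] / [c/(c+d)] = (558/748) / (259/865) = 0.74599/0.29942 = 2.49143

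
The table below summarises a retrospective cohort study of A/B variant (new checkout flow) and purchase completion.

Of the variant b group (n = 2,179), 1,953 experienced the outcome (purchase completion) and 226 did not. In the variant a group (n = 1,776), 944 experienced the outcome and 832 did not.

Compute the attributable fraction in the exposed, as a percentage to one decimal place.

40.7

From the description: a = 1953, b = 226, c = 944, d = 832.
Risk in exposed = 1953/2179 = 0.89628; risk in unexposed = 944/1776 = 0.53153.
RR = 0.89628/0.53153 = 1.68623
AR% = (RR − 1)/RR × 100 = (1.68623 − 1)/1.68623 × 100 = 40.6960%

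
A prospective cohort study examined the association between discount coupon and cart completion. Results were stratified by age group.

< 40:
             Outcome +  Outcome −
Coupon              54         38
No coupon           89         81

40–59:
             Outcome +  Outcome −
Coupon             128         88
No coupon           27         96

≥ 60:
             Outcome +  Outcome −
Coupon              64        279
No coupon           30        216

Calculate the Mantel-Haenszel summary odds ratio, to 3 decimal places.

2.239

OR_MH = Σ(aᵢdᵢ/nᵢ) / Σ(bᵢcᵢ/nᵢ), where nᵢ is the stratum total.
Stratum 1 (< 40): n = 262; a·d/n = 54·81/262 = 16.6947; b·c/n = 38·89/262 = 12.9084
Stratum 2 (40–59): n = 339; a·d/n = 128·96/339 = 36.2478; b·c/n = 88·27/339 = 7.0088
Stratum 3 (≥ 60): n = 589; a·d/n = 64·216/589 = 23.4703; b·c/n = 279·30/589 = 14.2105
OR_MH = (16.6947 + 36.2478 + 23.4703) / (12.9084 + 7.0088 + 14.2105) = 76.4127 / 34.1278 = 2.23902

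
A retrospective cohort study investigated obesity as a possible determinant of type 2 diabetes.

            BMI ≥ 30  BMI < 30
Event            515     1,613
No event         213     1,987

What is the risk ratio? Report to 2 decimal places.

1.58

Reading the table with exposure as columns: a = 515 (BMI ≥ 30, case), b = 213 (BMI ≥ 30, non-case), c = 1613 (BMI < 30, case), d = 1987.
Risk in exposed = 515/728 = 0.70742; risk in unexposed = 1613/3600 = 0.44806.
RR = 0.70742 / 0.44806 = 1.57886
The risk among the exposed is 1.58 times that among the unexposed.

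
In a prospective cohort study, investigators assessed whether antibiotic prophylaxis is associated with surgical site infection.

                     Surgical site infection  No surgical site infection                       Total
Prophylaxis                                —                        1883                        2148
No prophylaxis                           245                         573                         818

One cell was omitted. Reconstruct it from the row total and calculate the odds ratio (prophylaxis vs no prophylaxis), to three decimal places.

0.329

The missing cell is in the exposed row: 2148 − 1883 = 265.
So a = 265, b = 1883, c = 245, d = 573.
OR = (a·d)/(b·c) = (265 × 573) / (1883 × 245) = 151845 / 461335 = 0.32914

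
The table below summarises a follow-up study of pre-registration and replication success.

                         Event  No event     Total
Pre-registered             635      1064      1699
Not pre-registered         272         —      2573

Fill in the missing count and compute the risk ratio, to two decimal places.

The missing cell is in the unexposed row: 2573 − 272 = 2301.
So a = 635, b = 1064, c = 272, d = 2301.
RR = [a/(a+b)] / [c/(c+d)] = (635/1699) / (272/2573) = 0.37375/0.10571 = 3.53550

3.54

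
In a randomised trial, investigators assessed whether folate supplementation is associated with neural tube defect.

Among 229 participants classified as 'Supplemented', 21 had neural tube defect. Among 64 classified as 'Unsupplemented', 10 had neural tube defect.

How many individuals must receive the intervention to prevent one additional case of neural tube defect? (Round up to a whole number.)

16

Risk in treated group = 21/229 = 0.09170; risk in control = 10/64 = 0.15625.
Absolute risk reduction = 0.15625 − 0.09170 = 0.06455
NNT = 1 / ARR = 1 / 0.06455 = 15.493 → round up → 16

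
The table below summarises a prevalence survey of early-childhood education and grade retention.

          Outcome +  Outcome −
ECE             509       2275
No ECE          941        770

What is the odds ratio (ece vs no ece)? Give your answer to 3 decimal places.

Cells: a = 509, b = 2275, c = 941, d = 770.
OR = (a·d)/(b·c) = (509 × 770) / (2275 × 941) = 391930 / 2140775 = 0.18308
Exposure is associated with lower odds of grade retention (OR = 0.18 < 1).

0.183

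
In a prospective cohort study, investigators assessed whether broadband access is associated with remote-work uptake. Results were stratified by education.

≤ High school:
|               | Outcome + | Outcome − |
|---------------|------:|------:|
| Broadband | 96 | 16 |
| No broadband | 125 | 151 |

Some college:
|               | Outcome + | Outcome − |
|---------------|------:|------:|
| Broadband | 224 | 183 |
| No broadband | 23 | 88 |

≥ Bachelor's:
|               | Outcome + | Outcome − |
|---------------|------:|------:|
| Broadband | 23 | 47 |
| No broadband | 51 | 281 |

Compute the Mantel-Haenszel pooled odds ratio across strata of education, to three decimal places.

OR_MH = Σ(aᵢdᵢ/nᵢ) / Σ(bᵢcᵢ/nᵢ), where nᵢ is the stratum total.
Stratum 1 (≤ High school): n = 388; a·d/n = 96·151/388 = 37.3608; b·c/n = 16·125/388 = 5.1546
Stratum 2 (Some college): n = 518; a·d/n = 224·88/518 = 38.0541; b·c/n = 183·23/518 = 8.1255
Stratum 3 (≥ Bachelor's): n = 402; a·d/n = 23·281/402 = 16.0771; b·c/n = 47·51/402 = 5.9627
OR_MH = (37.3608 + 38.0541 + 16.0771) / (5.1546 + 8.1255 + 5.9627) = 91.4920 / 19.2428 = 4.75461

4.755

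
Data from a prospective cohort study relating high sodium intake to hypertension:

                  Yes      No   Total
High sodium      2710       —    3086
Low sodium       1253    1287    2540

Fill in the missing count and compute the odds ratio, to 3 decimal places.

7.403

The missing cell is in the exposed row: 3086 − 2710 = 376.
So a = 2710, b = 376, c = 1253, d = 1287.
OR = (a·d)/(b·c) = (2710 × 1287) / (376 × 1253) = 3487770 / 471128 = 7.40302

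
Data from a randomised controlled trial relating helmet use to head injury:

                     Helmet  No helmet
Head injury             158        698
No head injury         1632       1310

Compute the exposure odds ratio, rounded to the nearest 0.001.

Reading the table with exposure as columns: a = 158 (Helmet, case), b = 1632 (Helmet, non-case), c = 698 (No helmet, case), d = 1310.
OR = (a·d)/(b·c) = (158 × 1310) / (1632 × 698) = 206980 / 1139136 = 0.18170
Exposure is associated with lower odds of head injury (OR = 0.18 < 1).

0.182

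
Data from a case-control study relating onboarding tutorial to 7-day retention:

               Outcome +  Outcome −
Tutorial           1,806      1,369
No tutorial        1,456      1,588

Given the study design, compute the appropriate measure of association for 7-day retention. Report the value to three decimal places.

Cells: a = 1806, b = 1369, c = 1456, d = 1588.
This is a case-control study: participants were sampled on outcome status, so risks in the source population cannot be estimated directly — relative risk is not valid here. The odds ratio is the appropriate measure.
OR = (a·d)/(b·c) = (1806 × 1588) / (1369 × 1456) = 2867928 / 1993264 = 1.43881

1.439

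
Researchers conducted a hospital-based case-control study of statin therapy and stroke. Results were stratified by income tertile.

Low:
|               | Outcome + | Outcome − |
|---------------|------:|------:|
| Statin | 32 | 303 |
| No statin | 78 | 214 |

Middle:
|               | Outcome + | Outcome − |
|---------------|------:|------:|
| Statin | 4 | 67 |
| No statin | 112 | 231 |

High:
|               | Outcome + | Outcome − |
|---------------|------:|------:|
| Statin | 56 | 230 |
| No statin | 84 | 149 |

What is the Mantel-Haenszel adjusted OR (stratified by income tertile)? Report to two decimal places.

OR_MH = Σ(aᵢdᵢ/nᵢ) / Σ(bᵢcᵢ/nᵢ), where nᵢ is the stratum total.
Stratum 1 (Low): n = 627; a·d/n = 32·214/627 = 10.9219; b·c/n = 303·78/627 = 37.6938
Stratum 2 (Middle): n = 414; a·d/n = 4·231/414 = 2.2319; b·c/n = 67·112/414 = 18.1256
Stratum 3 (High): n = 519; a·d/n = 56·149/519 = 16.0771; b·c/n = 230·84/519 = 37.2254
OR_MH = (10.9219 + 2.2319 + 16.0771) / (37.6938 + 18.1256 + 37.2254) = 29.2308 / 93.0448 = 0.31416

0.31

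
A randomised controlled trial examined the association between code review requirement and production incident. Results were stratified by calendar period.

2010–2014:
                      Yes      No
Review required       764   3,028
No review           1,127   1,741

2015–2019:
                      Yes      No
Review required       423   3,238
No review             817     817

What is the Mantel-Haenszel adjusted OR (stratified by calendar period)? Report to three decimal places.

OR_MH = Σ(aᵢdᵢ/nᵢ) / Σ(bᵢcᵢ/nᵢ), where nᵢ is the stratum total.
Stratum 1 (2010–2014): n = 6660; a·d/n = 764·1741/6660 = 199.7183; b·c/n = 3028·1127/6660 = 512.3958
Stratum 2 (2015–2019): n = 5295; a·d/n = 423·817/5295 = 65.2674; b·c/n = 3238·817/5295 = 499.6121
OR_MH = (199.7183 + 65.2674) / (512.3958 + 499.6121) = 264.9857 / 1012.0079 = 0.26184

0.262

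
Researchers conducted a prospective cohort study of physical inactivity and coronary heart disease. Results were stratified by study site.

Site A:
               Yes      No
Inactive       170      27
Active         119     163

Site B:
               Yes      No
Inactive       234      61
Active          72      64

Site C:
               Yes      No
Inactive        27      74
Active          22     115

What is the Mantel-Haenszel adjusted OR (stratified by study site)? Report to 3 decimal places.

OR_MH = Σ(aᵢdᵢ/nᵢ) / Σ(bᵢcᵢ/nᵢ), where nᵢ is the stratum total.
Stratum 1 (Site A): n = 479; a·d/n = 170·163/479 = 57.8497; b·c/n = 27·119/479 = 6.7077
Stratum 2 (Site B): n = 431; a·d/n = 234·64/431 = 34.7471; b·c/n = 61·72/431 = 10.1903
Stratum 3 (Site C): n = 238; a·d/n = 27·115/238 = 13.0462; b·c/n = 74·22/238 = 6.8403
OR_MH = (57.8497 + 34.7471 + 13.0462) / (6.7077 + 10.1903 + 6.8403) = 105.6430 / 23.7383 = 4.45032

4.450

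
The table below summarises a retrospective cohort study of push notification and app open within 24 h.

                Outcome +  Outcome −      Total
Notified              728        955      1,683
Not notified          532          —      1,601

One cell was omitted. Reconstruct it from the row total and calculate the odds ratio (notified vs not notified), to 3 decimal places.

The missing cell is in the unexposed row: 1601 − 532 = 1069.
So a = 728, b = 955, c = 532, d = 1069.
OR = (a·d)/(b·c) = (728 × 1069) / (955 × 532) = 778232 / 508060 = 1.53177

1.532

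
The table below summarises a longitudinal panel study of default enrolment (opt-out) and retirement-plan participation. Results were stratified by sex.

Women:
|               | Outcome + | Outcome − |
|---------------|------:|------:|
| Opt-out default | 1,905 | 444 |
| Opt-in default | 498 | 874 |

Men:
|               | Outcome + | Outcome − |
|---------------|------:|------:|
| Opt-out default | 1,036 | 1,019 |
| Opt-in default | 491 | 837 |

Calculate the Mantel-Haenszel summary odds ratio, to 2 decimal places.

3.39

OR_MH = Σ(aᵢdᵢ/nᵢ) / Σ(bᵢcᵢ/nᵢ), where nᵢ is the stratum total.
Stratum 1 (Women): n = 3721; a·d/n = 1905·874/3721 = 447.4523; b·c/n = 444·498/3721 = 59.4227
Stratum 2 (Men): n = 3383; a·d/n = 1036·837/3383 = 256.3204; b·c/n = 1019·491/3383 = 147.8951
OR_MH = (447.4523 + 256.3204) / (59.4227 + 147.8951) = 703.7727 / 207.3178 = 3.39466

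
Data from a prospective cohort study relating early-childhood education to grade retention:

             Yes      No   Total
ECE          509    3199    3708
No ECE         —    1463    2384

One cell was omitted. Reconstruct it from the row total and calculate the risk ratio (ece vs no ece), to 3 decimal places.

0.355

The missing cell is in the unexposed row: 2384 − 1463 = 921.
So a = 509, b = 3199, c = 921, d = 1463.
RR = [a/(a+b)] / [c/(c+d)] = (509/3708) / (921/2384) = 0.13727/0.38633 = 0.35532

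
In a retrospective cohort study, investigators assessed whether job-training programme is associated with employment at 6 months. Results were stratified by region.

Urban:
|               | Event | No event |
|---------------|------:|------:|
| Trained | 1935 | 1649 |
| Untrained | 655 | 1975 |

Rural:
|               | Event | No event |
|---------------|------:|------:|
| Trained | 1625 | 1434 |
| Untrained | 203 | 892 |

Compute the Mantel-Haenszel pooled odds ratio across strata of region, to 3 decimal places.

OR_MH = Σ(aᵢdᵢ/nᵢ) / Σ(bᵢcᵢ/nᵢ), where nᵢ is the stratum total.
Stratum 1 (Urban): n = 6214; a·d/n = 1935·1975/6214 = 615.0024; b·c/n = 1649·655/6214 = 173.8164
Stratum 2 (Rural): n = 4154; a·d/n = 1625·892/4154 = 348.9408; b·c/n = 1434·203/4154 = 70.0775
OR_MH = (615.0024 + 348.9408) / (173.8164 + 70.0775) = 963.9432 / 243.8939 = 3.95231

3.952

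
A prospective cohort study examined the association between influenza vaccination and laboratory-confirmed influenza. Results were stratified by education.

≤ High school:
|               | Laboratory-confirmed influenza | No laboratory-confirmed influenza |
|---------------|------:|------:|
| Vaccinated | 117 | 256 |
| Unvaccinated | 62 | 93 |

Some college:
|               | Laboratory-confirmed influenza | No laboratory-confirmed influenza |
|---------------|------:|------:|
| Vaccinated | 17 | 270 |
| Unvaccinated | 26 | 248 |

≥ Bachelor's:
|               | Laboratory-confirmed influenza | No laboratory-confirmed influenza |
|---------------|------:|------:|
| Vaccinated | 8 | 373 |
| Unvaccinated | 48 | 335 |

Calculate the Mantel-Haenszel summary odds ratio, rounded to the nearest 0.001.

0.479

OR_MH = Σ(aᵢdᵢ/nᵢ) / Σ(bᵢcᵢ/nᵢ), where nᵢ is the stratum total.
Stratum 1 (≤ High school): n = 528; a·d/n = 117·93/528 = 20.6080; b·c/n = 256·62/528 = 30.0606
Stratum 2 (Some college): n = 561; a·d/n = 17·248/561 = 7.5152; b·c/n = 270·26/561 = 12.5134
Stratum 3 (≥ Bachelor's): n = 764; a·d/n = 8·335/764 = 3.5079; b·c/n = 373·48/764 = 23.4346
OR_MH = (20.6080 + 7.5152 + 3.5079) / (30.0606 + 12.5134 + 23.4346) = 31.6310 / 66.0085 = 0.47920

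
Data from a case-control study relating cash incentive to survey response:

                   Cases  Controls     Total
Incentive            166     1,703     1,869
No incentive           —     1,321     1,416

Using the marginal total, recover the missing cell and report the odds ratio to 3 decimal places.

The missing cell is in the unexposed row: 1416 − 1321 = 95.
So a = 166, b = 1703, c = 95, d = 1321.
OR = (a·d)/(b·c) = (166 × 1321) / (1703 × 95) = 219286 / 161785 = 1.35542

1.355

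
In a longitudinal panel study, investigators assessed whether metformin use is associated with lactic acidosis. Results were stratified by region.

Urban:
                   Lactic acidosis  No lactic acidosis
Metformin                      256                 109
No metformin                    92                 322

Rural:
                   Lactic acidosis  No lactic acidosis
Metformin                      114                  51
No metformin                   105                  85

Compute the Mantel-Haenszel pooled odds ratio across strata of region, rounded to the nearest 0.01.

OR_MH = Σ(aᵢdᵢ/nᵢ) / Σ(bᵢcᵢ/nᵢ), where nᵢ is the stratum total.
Stratum 1 (Urban): n = 779; a·d/n = 256·322/779 = 105.8177; b·c/n = 109·92/779 = 12.8729
Stratum 2 (Rural): n = 355; a·d/n = 114·85/355 = 27.2958; b·c/n = 51·105/355 = 15.0845
OR_MH = (105.8177 + 27.2958) / (12.8729 + 15.0845) = 133.1135 / 27.9574 = 4.76129

4.76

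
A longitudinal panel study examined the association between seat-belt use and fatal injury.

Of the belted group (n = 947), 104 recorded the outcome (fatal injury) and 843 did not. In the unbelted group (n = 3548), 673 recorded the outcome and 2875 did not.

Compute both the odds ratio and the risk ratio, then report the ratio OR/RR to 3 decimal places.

From the description: a = 104, b = 843, c = 673, d = 2875.
OR = (104·2875)/(843·673) = 299000/567339 = 0.52702
Risk in exposed = 104/947 = 0.10982; risk in unexposed = 673/3548 = 0.18968; RR = 0.57896
OR/RR = 0.52702 / 0.57896 = 0.91028
The outcome is not rare, so the OR lies further from 1 than the RR.

0.910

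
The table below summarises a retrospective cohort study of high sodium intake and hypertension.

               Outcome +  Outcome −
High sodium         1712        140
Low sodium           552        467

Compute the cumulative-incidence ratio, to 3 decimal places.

1.706

Cells: a = 1712, b = 140, c = 552, d = 467.
Risk in exposed = 1712/1852 = 0.92441; risk in unexposed = 552/1019 = 0.54171.
RR = 0.92441 / 0.54171 = 1.70647
The risk among the exposed is 1.71 times that among the unexposed.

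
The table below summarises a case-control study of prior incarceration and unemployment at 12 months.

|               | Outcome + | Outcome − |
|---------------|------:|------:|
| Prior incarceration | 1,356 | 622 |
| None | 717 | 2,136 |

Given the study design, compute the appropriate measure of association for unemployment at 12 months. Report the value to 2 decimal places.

Cells: a = 1356, b = 622, c = 717, d = 2136.
This is a case-control study: participants were sampled on outcome status, so risks in the source population cannot be estimated directly — relative risk is not valid here. The odds ratio is the appropriate measure.
OR = (a·d)/(b·c) = (1356 × 2136) / (622 × 717) = 2896416 / 445974 = 6.49458

6.49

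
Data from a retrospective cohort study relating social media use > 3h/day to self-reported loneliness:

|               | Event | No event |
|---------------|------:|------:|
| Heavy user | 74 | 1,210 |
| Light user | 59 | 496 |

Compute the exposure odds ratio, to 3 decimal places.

0.514

Cells: a = 74, b = 1210, c = 59, d = 496.
OR = (a·d)/(b·c) = (74 × 496) / (1210 × 59) = 36704 / 71390 = 0.51413
Exposure is associated with lower odds of self-reported loneliness (OR = 0.51 < 1).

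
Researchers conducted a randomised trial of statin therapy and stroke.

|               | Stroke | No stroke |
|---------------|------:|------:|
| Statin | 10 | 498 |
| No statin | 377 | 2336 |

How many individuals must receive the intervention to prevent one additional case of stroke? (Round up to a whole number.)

Risk in treated group = 10/508 = 0.01969; risk in control = 377/2713 = 0.13896.
Absolute risk reduction = 0.13896 − 0.01969 = 0.11928
NNT = 1 / ARR = 1 / 0.11928 = 8.384 → round up → 9

9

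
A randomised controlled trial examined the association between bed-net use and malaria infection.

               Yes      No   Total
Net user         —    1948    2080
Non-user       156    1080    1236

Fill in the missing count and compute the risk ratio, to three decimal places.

0.503

The missing cell is in the exposed row: 2080 − 1948 = 132.
So a = 132, b = 1948, c = 156, d = 1080.
RR = [a/(a+b)] / [c/(c+d)] = (132/2080) / (156/1236) = 0.06346/0.12621 = 0.50281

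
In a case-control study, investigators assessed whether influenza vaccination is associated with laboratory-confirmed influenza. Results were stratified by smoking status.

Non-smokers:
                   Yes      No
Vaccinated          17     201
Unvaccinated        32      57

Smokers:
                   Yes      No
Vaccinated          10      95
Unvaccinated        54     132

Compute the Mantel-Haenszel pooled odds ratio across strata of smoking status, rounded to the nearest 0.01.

OR_MH = Σ(aᵢdᵢ/nᵢ) / Σ(bᵢcᵢ/nᵢ), where nᵢ is the stratum total.
Stratum 1 (Non-smokers): n = 307; a·d/n = 17·57/307 = 3.1564; b·c/n = 201·32/307 = 20.9511
Stratum 2 (Smokers): n = 291; a·d/n = 10·132/291 = 4.5361; b·c/n = 95·54/291 = 17.6289
OR_MH = (3.1564 + 4.5361) / (20.9511 + 17.6289) = 7.6924 / 38.5800 = 0.19939

0.20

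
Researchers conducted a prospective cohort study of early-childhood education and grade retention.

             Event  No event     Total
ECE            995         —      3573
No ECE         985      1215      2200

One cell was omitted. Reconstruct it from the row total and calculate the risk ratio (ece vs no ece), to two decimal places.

0.62

The missing cell is in the exposed row: 3573 − 995 = 2578.
So a = 995, b = 2578, c = 985, d = 1215.
RR = [a/(a+b)] / [c/(c+d)] = (995/3573) / (985/2200) = 0.27848/0.44773 = 0.62198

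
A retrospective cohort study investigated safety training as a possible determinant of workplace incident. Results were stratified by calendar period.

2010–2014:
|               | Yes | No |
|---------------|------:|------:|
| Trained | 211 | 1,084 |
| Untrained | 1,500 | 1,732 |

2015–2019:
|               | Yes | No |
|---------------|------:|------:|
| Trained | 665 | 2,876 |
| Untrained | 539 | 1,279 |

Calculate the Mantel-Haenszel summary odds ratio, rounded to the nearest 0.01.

OR_MH = Σ(aᵢdᵢ/nᵢ) / Σ(bᵢcᵢ/nᵢ), where nᵢ is the stratum total.
Stratum 1 (2010–2014): n = 4527; a·d/n = 211·1732/4527 = 80.7272; b·c/n = 1084·1500/4527 = 359.1783
Stratum 2 (2015–2019): n = 5359; a·d/n = 665·1279/5359 = 158.7115; b·c/n = 2876·539/5359 = 289.2637
OR_MH = (80.7272 + 158.7115) / (359.1783 + 289.2637) = 239.4387 / 648.4419 = 0.36925

0.37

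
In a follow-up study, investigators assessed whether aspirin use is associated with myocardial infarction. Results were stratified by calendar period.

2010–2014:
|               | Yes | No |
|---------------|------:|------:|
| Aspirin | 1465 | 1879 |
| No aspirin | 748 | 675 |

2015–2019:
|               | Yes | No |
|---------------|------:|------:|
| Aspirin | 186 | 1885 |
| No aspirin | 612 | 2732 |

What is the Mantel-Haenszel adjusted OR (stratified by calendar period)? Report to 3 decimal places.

OR_MH = Σ(aᵢdᵢ/nᵢ) / Σ(bᵢcᵢ/nᵢ), where nᵢ is the stratum total.
Stratum 1 (2010–2014): n = 4767; a·d/n = 1465·675/4767 = 207.4418; b·c/n = 1879·748/4767 = 294.8378
Stratum 2 (2015–2019): n = 5415; a·d/n = 186·2732/5415 = 93.8416; b·c/n = 1885·612/5415 = 213.0416
OR_MH = (207.4418 + 93.8416) / (294.8378 + 213.0416) = 301.2833 / 507.8794 = 0.59322

0.593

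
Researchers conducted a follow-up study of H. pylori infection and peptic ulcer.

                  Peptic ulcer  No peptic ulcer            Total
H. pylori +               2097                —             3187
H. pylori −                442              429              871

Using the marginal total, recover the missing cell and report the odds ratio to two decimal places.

The missing cell is in the exposed row: 3187 − 2097 = 1090.
So a = 2097, b = 1090, c = 442, d = 429.
OR = (a·d)/(b·c) = (2097 × 429) / (1090 × 442) = 899613 / 481780 = 1.86727

1.87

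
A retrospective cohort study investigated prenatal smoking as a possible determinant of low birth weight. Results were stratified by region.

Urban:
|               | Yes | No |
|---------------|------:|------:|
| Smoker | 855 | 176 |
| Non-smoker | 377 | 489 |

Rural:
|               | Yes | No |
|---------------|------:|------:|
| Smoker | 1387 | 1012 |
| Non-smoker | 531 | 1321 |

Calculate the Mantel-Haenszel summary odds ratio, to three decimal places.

4.036

OR_MH = Σ(aᵢdᵢ/nᵢ) / Σ(bᵢcᵢ/nᵢ), where nᵢ is the stratum total.
Stratum 1 (Urban): n = 1897; a·d/n = 855·489/1897 = 220.3980; b·c/n = 176·377/1897 = 34.9773
Stratum 2 (Rural): n = 4251; a·d/n = 1387·1321/4251 = 431.0108; b·c/n = 1012·531/4251 = 126.4107
OR_MH = (220.3980 + 431.0108) / (34.9773 + 126.4107) = 651.4088 / 161.3881 = 4.03629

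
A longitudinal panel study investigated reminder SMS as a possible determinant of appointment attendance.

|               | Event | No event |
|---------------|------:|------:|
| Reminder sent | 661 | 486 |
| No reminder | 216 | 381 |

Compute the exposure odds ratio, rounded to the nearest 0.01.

2.40

Cells: a = 661, b = 486, c = 216, d = 381.
OR = (a·d)/(b·c) = (661 × 381) / (486 × 216) = 251841 / 104976 = 2.39903
The odds of appointment attendance are about 2.40 times as high in the reminder sent group.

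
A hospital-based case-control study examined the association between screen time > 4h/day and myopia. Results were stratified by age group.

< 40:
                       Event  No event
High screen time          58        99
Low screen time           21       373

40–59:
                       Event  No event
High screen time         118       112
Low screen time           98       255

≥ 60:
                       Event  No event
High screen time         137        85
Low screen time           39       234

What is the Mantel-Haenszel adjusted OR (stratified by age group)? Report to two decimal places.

OR_MH = Σ(aᵢdᵢ/nᵢ) / Σ(bᵢcᵢ/nᵢ), where nᵢ is the stratum total.
Stratum 1 (< 40): n = 551; a·d/n = 58·373/551 = 39.2632; b·c/n = 99·21/551 = 3.7731
Stratum 2 (40–59): n = 583; a·d/n = 118·255/583 = 51.6123; b·c/n = 112·98/583 = 18.8268
Stratum 3 (≥ 60): n = 495; a·d/n = 137·234/495 = 64.7636; b·c/n = 85·39/495 = 6.6970
OR_MH = (39.2632 + 51.6123 + 64.7636) / (3.7731 + 18.8268 + 6.6970) = 155.6391 / 29.2969 = 5.31248

5.31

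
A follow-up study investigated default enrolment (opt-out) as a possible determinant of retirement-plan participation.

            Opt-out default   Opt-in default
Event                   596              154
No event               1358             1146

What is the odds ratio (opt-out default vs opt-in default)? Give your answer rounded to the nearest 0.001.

Reading the table with exposure as columns: a = 596 (Opt-out default, case), b = 1358 (Opt-out default, non-case), c = 154 (Opt-in default, case), d = 1146.
OR = (a·d)/(b·c) = (596 × 1146) / (1358 × 154) = 683016 / 209132 = 3.26596
The odds of retirement-plan participation are about 3.27 times as high in the opt-out default group.

3.266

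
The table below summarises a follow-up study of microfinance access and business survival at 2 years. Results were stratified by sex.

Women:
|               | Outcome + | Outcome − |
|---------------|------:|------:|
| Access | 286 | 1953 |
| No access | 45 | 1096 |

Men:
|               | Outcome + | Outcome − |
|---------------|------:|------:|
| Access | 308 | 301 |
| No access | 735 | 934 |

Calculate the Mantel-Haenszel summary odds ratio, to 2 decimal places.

1.78

OR_MH = Σ(aᵢdᵢ/nᵢ) / Σ(bᵢcᵢ/nᵢ), where nᵢ is the stratum total.
Stratum 1 (Women): n = 3380; a·d/n = 286·1096/3380 = 92.7385; b·c/n = 1953·45/3380 = 26.0015
Stratum 2 (Men): n = 2278; a·d/n = 308·934/2278 = 126.2827; b·c/n = 301·735/2278 = 97.1181
OR_MH = (92.7385 + 126.2827) / (26.0015 + 97.1181) = 219.0212 / 123.1196 = 1.77893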